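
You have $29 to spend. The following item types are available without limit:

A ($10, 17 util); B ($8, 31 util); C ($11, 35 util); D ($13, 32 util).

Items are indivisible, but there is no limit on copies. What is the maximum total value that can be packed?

97 util

Best value-per-unit is B at 31/8; filling with it alone gives 3×31 = 93.
Optimal mix: 2×B + 1×C → cost 27, value 97.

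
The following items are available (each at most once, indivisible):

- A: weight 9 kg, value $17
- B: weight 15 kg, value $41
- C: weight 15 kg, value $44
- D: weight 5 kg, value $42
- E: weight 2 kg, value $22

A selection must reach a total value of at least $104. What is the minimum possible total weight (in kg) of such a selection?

22

Subsets with value ≥ 104, sorted by total weight:
- C+D+E: weight 22, value 108
- B+D+E: weight 22, value 105
Minimum weight: 22 kg.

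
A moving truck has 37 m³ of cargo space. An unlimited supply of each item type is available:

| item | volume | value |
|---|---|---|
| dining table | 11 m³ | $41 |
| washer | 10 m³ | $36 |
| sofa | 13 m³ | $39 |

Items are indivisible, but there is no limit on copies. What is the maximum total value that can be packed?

Best value-per-unit is dining table at 41/11, and filling with it alone uses volume 3×11=33. No mix of the others beats 3×41 = 123.

$123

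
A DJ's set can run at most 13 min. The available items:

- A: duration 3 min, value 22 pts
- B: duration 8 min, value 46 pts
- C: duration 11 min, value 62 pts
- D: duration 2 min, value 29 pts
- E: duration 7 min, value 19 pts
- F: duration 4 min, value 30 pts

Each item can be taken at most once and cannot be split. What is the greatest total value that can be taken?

This is a 0/1 knapsack; check combinations near the capacity.
- A+B+D: duration 3+8+2=13, value 22+46+29=97
- C+D: duration 11+2=13, value 62+29=91
- A+D+F: duration 3+2+4=9, value 22+29+30=81
- D+E+F: duration 2+7+4=13, value 29+19+30=78
- B+F: duration 8+4=12, value 46+30=76
Best: 97 pts.

97 pts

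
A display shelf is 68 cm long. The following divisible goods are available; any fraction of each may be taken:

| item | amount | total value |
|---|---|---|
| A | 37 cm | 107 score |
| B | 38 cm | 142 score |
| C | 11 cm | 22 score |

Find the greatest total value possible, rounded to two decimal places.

Take in order of value per unit:
- B (142/38 per unit): all 38 → value 142, running total 142.00
- A (107/37 per unit): 30 of 37 → value 30×107/37 = 86.7568, running total 228.76
Total 228.76.

228.76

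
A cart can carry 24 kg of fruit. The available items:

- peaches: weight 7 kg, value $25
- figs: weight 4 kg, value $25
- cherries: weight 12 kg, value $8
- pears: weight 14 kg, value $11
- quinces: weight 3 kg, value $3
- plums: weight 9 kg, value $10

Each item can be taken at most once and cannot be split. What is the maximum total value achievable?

$63

Check high-value combinations within 24 kg:
- peaches+figs+quinces+plums: weight 7+4+3+9=23, value 25+25+3+10=63
- peaches+figs+plums: weight 7+4+9=20, value 25+25+10=60
- peaches+figs+cherries: weight 7+4+12=23, value 25+25+8=58
- peaches+figs+quinces: weight 7+4+3=14, value 25+25+3=53
Best: $63.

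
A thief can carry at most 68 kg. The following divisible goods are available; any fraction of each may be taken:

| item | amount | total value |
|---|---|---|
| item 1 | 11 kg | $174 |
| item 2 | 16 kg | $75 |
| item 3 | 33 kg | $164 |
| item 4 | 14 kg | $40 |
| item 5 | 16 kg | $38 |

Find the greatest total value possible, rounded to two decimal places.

Take in order of value per unit:
- item 1 (174/11 per unit): all 11 → value 174, running total 174.00
- item 3 (164/33 per unit): all 33 → value 164, running total 338.00
- item 2 (75/16 per unit): all 16 → value 75, running total 413.00
- item 4 (40/14 per unit): 8 of 14 → value 8×40/14 = 22.8571, running total 435.86
Total 435.86.

435.86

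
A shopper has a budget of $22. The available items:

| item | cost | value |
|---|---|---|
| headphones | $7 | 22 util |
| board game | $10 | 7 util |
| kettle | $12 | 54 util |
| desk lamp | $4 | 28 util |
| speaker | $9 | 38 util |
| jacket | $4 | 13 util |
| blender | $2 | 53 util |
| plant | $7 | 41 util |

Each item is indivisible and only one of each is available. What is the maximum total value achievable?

Check high-value combinations within $22:
- desk lamp+speaker+blender+plant: cost 4+9+2+7=22, value 28+38+53+41=160
- kettle+blender+plant: cost 12+2+7=21, value 54+53+41=148
- kettle+desk lamp+jacket+blender: cost 12+4+4+2=22, value 54+28+13+53=148
- speaker+jacket+blender+plant: cost 9+4+2+7=22, value 38+13+53+41=145
Best: 160 util.

160 util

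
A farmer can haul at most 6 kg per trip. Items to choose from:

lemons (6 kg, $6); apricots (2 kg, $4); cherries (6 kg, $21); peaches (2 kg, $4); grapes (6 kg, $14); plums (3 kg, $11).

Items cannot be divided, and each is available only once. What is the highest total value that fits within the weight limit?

$21

Check high-value combinations within 6 kg:
- cherries: weight 6, value 21
- apricots+plums: weight 2+3=5, value 4+11=15
- peaches+plums: weight 2+3=5, value 4+11=15
Best: $21.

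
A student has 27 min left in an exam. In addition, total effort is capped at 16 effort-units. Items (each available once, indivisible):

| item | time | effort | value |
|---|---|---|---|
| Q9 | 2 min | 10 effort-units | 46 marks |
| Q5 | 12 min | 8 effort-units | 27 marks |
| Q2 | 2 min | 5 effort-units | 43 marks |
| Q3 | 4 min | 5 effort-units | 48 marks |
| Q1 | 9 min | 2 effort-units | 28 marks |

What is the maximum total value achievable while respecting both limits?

Feasible sets respecting both limits:
- Q2+Q3+Q1: time 15, effort 12, value 119
- Q5+Q3+Q1: time 25, effort 15, value 103
- Q5+Q2+Q1: time 23, effort 15, value 98
Best: 119 marks.

119 marks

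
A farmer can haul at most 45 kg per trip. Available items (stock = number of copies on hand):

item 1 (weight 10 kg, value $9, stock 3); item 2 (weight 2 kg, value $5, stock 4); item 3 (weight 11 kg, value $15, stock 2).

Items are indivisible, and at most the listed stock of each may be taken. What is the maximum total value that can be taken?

Best selections within weight 45 and stock limits:
- 1×item 1 + 4×item 2 + 2×item 3: weight 40, value 59
- 1×item 1 + 3×item 2 + 2×item 3: weight 38, value 54
Best: $59.

$59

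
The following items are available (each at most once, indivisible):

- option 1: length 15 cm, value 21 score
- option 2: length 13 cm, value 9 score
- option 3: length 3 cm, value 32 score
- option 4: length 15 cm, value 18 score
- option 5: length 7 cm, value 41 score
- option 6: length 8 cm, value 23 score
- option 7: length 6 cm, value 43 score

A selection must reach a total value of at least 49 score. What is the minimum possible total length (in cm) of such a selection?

9

Subsets with value ≥ 49, sorted by total length:
- option 3+option 7: length 9, value 75
- option 3+option 5: length 10, value 73
- option 3+option 6: length 11, value 55
Minimum length: 9 cm.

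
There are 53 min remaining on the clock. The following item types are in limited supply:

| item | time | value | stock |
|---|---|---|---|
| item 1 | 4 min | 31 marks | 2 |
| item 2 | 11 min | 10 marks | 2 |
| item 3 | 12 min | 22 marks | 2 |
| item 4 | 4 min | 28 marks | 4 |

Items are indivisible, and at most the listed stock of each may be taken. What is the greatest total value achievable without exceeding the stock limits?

Top feasible selections:
- 2×item 1 + 2×item 3 + 4×item 4: time 48, value 218
- 2×item 1 + 1×item 2 + 1×item 3 + 4×item 4: time 47, value 206
- 2×item 1 + 1×item 3 + 4×item 4: time 36, value 196
- 2×item 1 + 2×item 2 + 4×item 4: time 46, value 194
Best: 218 marks.

218 marks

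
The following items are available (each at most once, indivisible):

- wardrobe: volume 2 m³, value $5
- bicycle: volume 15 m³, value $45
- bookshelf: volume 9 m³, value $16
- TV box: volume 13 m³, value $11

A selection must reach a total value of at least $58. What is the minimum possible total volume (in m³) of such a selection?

24

Subsets with value ≥ 58, sorted by total volume:
- bicycle+bookshelf: volume 24, value 61
- wardrobe+bicycle+bookshelf: volume 26, value 66
- wardrobe+bicycle+TV box: volume 30, value 61
- bicycle+bookshelf+TV box: volume 37, value 72
Minimum volume: 24 m³.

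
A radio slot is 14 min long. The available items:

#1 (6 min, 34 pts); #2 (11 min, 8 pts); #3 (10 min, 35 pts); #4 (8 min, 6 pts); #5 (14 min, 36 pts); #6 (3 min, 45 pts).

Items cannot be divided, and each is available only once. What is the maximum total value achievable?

Check high-value combinations within 14 min:
- #3+#6: duration 10+3=13, value 35+45=80
- #1+#6: duration 6+3=9, value 34+45=79
- #2+#6: duration 11+3=14, value 8+45=53
Best: 80 pts.

80 pts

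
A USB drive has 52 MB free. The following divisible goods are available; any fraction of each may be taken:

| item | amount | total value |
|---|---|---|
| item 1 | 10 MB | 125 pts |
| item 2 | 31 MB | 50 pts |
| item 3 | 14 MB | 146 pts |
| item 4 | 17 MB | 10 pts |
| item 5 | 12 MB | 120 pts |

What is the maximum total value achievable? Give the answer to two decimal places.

416.81

Take in order of value per unit:
- item 1 (125/10 per unit): all 10 → value 125, running total 125.00
- item 3 (146/14 per unit): all 14 → value 146, running total 271.00
- item 5 (120/12 per unit): all 12 → value 120, running total 391.00
- item 2 (50/31 per unit): 16 of 31 → value 16×50/31 = 25.8065, running total 416.81
Total 416.81.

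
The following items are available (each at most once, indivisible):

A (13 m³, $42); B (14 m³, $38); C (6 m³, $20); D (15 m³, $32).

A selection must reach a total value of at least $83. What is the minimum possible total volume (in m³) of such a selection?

Subsets with value ≥ 83, sorted by total volume:
- A+B+C: volume 33, value 100
- A+C+D: volume 34, value 94
- B+C+D: volume 35, value 90
Minimum volume: 33 m³.

33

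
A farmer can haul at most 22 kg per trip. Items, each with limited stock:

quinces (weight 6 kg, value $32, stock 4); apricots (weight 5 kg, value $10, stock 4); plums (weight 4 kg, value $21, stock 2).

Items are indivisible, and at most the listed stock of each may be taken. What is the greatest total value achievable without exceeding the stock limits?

$117

Best selections within weight 22 and stock limits:
- 3×quinces + 1×plums: weight 22, value 117
- 2×quinces + 2×plums: weight 20, value 106
Best: $117.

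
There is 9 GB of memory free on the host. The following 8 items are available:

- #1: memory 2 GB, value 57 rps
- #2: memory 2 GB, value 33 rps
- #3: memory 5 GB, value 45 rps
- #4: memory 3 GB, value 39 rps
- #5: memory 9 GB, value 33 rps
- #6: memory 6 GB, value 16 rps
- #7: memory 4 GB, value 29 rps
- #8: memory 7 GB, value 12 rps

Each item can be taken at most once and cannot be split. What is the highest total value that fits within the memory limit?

135 rps

This is a 0/1 knapsack; check combinations near the capacity.
- #1+#2+#3: memory 2+2+5=9, value 57+33+45=135
- #1+#2+#4: memory 2+2+3=7, value 57+33+39=129
- #1+#4+#7: memory 2+3+4=9, value 57+39+29=125
- #1+#2+#7: memory 2+2+4=8, value 57+33+29=119
- #1+#3: memory 2+5=7, value 57+45=102
Best: 135 rps.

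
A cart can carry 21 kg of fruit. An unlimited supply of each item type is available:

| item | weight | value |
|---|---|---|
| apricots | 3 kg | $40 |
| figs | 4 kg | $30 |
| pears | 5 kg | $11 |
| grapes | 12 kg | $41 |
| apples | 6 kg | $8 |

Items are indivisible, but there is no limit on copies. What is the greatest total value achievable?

$280

Best value-per-unit is apricots at 40/3, and filling with it alone uses weight 7×3=21. No mix of the others beats 7×40 = 280.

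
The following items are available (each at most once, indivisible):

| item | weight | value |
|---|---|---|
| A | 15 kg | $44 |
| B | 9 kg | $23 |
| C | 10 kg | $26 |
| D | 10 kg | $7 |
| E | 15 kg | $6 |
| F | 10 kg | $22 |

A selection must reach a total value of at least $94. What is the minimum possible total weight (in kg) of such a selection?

Subsets with value ≥ 94, sorted by total weight:
- A+B+C+F: weight 44, value 115
- A+B+C+D: weight 44, value 100
- A+B+D+F: weight 44, value 96
- A+C+D+F: weight 45, value 99
Minimum weight: 44 kg.

44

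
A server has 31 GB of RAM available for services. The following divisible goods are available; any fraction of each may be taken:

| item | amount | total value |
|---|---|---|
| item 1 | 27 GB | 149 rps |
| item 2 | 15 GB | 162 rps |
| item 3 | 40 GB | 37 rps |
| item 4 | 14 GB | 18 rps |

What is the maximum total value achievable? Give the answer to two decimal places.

250.30

Take in order of value per unit:
- item 2 (162/15 per unit): all 15 → value 162, running total 162.00
- item 1 (149/27 per unit): 16 of 27 → value 16×149/27 = 88.2963, running total 250.30
Total 250.30.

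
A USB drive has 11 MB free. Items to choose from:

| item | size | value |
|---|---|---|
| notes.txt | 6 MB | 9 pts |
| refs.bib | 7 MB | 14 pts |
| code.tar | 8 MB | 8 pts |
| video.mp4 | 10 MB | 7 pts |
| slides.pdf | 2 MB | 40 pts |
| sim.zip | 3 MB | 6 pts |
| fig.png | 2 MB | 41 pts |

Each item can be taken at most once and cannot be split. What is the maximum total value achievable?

95 pts

Check high-value combinations within 11 MB:
- refs.bib+slides.pdf+fig.png: size 7+2+2=11, value 14+40+41=95
- notes.txt+slides.pdf+fig.png: size 6+2+2=10, value 9+40+41=90
- slides.pdf+sim.zip+fig.png: size 2+3+2=7, value 40+6+41=87
- slides.pdf+fig.png: size 2+2=4, value 40+41=81
- notes.txt+sim.zip+fig.png: size 6+3+2=11, value 9+6+41=56
Best: 95 pts.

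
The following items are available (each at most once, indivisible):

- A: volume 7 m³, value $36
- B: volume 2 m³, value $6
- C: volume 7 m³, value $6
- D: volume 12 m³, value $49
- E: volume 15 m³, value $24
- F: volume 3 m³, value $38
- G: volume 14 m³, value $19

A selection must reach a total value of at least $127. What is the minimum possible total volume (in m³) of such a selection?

24

Subsets with value ≥ 127, sorted by total volume:
- A+B+D+F: volume 24, value 129
- A+C+D+F: volume 29, value 129
Minimum volume: 24 m³.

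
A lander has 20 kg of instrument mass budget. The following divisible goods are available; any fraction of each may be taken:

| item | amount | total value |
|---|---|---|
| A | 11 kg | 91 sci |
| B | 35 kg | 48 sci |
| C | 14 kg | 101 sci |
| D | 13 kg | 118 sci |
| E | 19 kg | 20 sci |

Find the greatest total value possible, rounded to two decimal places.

Take in order of value per unit:
- D (118/13 per unit): all 13 → value 118, running total 118.00
- A (91/11 per unit): 7 of 11 → value 7×91/11 = 57.9091, running total 175.91
Total 175.91.

175.91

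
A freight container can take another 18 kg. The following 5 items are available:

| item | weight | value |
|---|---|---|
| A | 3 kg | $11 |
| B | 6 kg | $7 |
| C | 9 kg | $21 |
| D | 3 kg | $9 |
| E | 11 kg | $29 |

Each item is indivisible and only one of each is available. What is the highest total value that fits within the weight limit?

$49

Check high-value combinations within 18 kg:
- A+D+E: weight 3+3+11=17, value 11+9+29=49
- A+C+D: weight 3+9+3=15, value 11+21+9=41
- A+E: weight 3+11=14, value 11+29=40
- A+B+C: weight 3+6+9=18, value 11+7+21=39
- D+E: weight 3+11=14, value 9+29=38
Best: $49.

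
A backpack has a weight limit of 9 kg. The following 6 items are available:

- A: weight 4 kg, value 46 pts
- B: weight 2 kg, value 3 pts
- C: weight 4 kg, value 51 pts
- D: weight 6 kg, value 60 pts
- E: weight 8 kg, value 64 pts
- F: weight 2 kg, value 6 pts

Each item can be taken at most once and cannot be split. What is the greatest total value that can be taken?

97 pts

Check high-value combinations within 9 kg:
- A+C: weight 4+4=8, value 46+51=97
- D+F: weight 6+2=8, value 60+6=66
- E: weight 8, value 64
- B+D: weight 2+6=8, value 3+60=63
Best: 97 pts.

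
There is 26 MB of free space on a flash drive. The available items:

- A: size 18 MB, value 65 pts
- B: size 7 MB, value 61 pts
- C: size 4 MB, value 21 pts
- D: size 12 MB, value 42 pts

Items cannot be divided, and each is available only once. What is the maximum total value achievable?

126 pts

Check high-value combinations within 26 MB:
- A+B: size 18+7=25, value 65+61=126
- B+C+D: size 7+4+12=23, value 61+21+42=124
- B+D: size 7+12=19, value 61+42=103
- A+C: size 18+4=22, value 65+21=86
- B+C: size 7+4=11, value 61+21=82
Best: 126 pts.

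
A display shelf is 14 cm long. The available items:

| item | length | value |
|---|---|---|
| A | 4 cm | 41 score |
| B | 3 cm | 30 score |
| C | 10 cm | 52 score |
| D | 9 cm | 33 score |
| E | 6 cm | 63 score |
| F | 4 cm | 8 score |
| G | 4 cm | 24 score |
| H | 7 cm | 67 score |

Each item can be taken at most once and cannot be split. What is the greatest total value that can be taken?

Check high-value combinations within 14 cm:
- A+B+H: length 4+3+7=14, value 41+30+67=138
- A+B+E: length 4+3+6=13, value 41+30+63=134
- E+H: length 6+7=13, value 63+67=130
- A+E+G: length 4+6+4=14, value 41+63+24=128
Best: 138 score.

138 score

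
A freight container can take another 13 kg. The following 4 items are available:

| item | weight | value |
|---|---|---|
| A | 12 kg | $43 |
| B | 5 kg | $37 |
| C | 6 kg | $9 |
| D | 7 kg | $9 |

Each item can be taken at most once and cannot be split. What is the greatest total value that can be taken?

$46

Check high-value combinations within 13 kg:
- B+C: weight 5+6=11, value 37+9=46
- B+D: weight 5+7=12, value 37+9=46
- A: weight 12, value 43
Best: $46.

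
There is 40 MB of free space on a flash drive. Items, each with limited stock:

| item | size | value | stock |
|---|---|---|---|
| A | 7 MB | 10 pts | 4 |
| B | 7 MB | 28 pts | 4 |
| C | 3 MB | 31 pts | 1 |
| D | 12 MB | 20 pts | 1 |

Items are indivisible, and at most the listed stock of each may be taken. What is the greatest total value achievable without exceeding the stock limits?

Top feasible selections:
- 1×A + 4×B + 1×C: size 38, value 153
- 4×B + 1×C: size 31, value 143
- 3×B + 1×C + 1×D: size 36, value 135
- 2×A + 3×B + 1×C: size 38, value 135
Best: 153 pts.

153 pts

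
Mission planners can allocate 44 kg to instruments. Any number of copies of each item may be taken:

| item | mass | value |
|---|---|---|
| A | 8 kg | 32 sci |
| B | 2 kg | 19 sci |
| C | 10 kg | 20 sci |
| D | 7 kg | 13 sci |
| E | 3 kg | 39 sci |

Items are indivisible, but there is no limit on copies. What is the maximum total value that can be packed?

Best value-per-unit is E at 39/3; filling with it alone gives 14×39 = 546.
Optimal mix: 1×B + 14×E → mass 44, value 565.

565 sci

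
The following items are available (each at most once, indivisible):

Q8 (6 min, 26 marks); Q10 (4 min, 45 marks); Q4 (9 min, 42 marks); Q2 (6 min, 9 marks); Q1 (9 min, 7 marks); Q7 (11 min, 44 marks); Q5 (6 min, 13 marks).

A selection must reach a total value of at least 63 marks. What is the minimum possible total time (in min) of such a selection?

Subsets with value ≥ 63, sorted by total time:
- Q8+Q10: time 10, value 71
- Q10+Q4: time 13, value 87
Minimum time: 10 min.

10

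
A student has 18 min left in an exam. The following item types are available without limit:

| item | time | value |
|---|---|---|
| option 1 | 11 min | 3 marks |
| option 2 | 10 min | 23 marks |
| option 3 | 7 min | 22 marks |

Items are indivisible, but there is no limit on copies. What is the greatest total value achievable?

Best value-per-unit is option 3 at 22/7; filling with it alone gives 2×22 = 44.
Optimal mix: 1×option 2 + 1×option 3 → time 17, value 45.

45 marks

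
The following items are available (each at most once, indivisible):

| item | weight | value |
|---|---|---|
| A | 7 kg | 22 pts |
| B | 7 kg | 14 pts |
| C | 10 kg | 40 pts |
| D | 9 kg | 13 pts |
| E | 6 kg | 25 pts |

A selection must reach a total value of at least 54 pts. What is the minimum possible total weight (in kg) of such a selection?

Subsets with value ≥ 54, sorted by total weight:
- C+E: weight 16, value 65
- A+C: weight 17, value 62
- B+C: weight 17, value 54
- A+B+E: weight 20, value 61
Minimum weight: 16 kg.

16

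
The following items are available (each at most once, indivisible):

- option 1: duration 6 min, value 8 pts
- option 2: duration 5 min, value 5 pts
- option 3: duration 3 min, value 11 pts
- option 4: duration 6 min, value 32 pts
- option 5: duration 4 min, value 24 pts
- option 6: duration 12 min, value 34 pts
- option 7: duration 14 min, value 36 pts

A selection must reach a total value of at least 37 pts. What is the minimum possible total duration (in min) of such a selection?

9

Subsets with value ≥ 37, sorted by total duration:
- option 3+option 4: duration 9, value 43
- option 4+option 5: duration 10, value 56
- option 2+option 4: duration 11, value 37
- option 1+option 4: duration 12, value 40
Minimum duration: 9 min.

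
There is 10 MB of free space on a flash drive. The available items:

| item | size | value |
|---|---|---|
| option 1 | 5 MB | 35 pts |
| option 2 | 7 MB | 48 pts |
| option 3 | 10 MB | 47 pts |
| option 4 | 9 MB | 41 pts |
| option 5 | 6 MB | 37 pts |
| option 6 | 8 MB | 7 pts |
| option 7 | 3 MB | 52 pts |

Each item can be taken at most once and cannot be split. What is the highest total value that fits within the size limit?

This is a 0/1 knapsack; check combinations near the capacity.
- option 2+option 7: size 7+3=10, value 48+52=100
- option 5+option 7: size 6+3=9, value 37+52=89
- option 1+option 7: size 5+3=8, value 35+52=87
- option 7: size 3, value 52
Best: 100 pts.

100 pts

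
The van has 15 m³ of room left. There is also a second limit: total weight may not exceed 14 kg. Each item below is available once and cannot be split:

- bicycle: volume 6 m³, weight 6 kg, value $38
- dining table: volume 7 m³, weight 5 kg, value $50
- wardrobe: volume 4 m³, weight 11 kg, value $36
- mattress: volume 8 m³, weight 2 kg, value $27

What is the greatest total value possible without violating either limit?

Feasible sets respecting both limits:
- bicycle+dining table: volume 13, weight 11, value 88
- dining table+mattress: volume 15, weight 7, value 77
- bicycle+mattress: volume 14, weight 8, value 65
Best: $88.

$88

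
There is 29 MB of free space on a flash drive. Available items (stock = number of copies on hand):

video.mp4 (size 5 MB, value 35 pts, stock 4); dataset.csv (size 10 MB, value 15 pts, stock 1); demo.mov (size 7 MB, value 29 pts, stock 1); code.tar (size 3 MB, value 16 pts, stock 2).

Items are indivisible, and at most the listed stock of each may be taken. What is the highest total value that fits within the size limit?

172 pts

Top feasible selections:
- 4×video.mp4 + 2×code.tar: size 26, value 172
- 4×video.mp4 + 1×demo.mov: size 27, value 169
- 3×video.mp4 + 1×demo.mov + 2×code.tar: size 28, value 166
Best: 172 pts.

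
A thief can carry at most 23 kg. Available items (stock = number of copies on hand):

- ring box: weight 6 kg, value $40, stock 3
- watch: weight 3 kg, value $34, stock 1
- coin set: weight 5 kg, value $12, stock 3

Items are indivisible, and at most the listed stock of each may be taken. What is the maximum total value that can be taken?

$154

Top feasible selections:
- 3×ring box + 1×watch: weight 21, value 154
- 3×ring box + 1×coin set: weight 23, value 132
- 2×ring box + 1×watch + 1×coin set: weight 20, value 126
- 3×ring box: weight 18, value 120
Best: $154.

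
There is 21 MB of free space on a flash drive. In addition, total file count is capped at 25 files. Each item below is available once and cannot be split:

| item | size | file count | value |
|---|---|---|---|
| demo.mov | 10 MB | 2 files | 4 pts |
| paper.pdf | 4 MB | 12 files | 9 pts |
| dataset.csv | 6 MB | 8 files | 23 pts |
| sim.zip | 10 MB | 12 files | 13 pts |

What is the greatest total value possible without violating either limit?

Feasible sets respecting both limits:
- demo.mov+paper.pdf+dataset.csv: size 20, file count 22, value 36
- dataset.csv+sim.zip: size 16, file count 20, value 36
- paper.pdf+dataset.csv: size 10, file count 20, value 32
Best: 36 pts.

36 pts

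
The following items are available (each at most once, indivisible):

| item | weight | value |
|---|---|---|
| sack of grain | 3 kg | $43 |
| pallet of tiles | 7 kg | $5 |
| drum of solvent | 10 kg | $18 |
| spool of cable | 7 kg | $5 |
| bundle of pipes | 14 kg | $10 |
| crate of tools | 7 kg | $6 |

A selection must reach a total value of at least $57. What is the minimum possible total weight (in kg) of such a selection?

Subsets with value ≥ 57, sorted by total weight:
- sack of grain+drum of solvent: weight 13, value 61
- sack of grain+drum of solvent+crate of tools: weight 20, value 67
- sack of grain+pallet of tiles+drum of solvent: weight 20, value 66
- sack of grain+drum of solvent+spool of cable: weight 20, value 66
Minimum weight: 13 kg.

13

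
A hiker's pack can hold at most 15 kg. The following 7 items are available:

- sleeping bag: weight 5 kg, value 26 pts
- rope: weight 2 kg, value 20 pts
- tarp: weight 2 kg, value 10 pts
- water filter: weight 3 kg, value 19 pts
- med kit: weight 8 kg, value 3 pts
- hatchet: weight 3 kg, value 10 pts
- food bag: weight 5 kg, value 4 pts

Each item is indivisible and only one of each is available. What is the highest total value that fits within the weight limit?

85 pts

Check high-value combinations within 15 kg:
- sleeping bag+rope+tarp+water filter+hatchet: weight 5+2+2+3+3=15, value 26+20+10+19+10=85
- sleeping bag+rope+tarp+water filter: weight 5+2+2+3=12, value 26+20+10+19=75
- sleeping bag+rope+water filter+hatchet: weight 5+2+3+3=13, value 26+20+19+10=75
Best: 85 pts.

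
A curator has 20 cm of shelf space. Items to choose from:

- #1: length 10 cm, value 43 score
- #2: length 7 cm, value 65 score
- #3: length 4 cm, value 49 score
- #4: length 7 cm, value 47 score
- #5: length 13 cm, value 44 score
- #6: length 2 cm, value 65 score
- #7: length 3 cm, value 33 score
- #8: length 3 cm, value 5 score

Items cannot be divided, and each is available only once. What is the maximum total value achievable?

Check high-value combinations within 20 cm:
- #2+#3+#4+#6: length 7+4+7+2=20, value 65+49+47+65=226
- #2+#3+#6+#7+#8: length 7+4+2+3+3=19, value 65+49+65+33+5=217
- #2+#3+#6+#7: length 7+4+2+3=16, value 65+49+65+33=212
- #2+#4+#6+#7: length 7+7+2+3=19, value 65+47+65+33=210
- #3+#4+#6+#7+#8: length 4+7+2+3+3=19, value 49+47+65+33+5=199
Best: 226 score.

226 score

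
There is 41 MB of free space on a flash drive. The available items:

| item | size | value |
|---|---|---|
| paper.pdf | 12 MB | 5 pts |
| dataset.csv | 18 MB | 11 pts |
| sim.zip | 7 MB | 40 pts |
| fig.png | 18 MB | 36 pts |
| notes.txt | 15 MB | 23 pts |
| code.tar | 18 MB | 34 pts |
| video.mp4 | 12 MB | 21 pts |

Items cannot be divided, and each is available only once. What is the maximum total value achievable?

Check high-value combinations within 41 MB:
- sim.zip+fig.png+notes.txt: size 7+18+15=40, value 40+36+23=99
- sim.zip+fig.png+video.mp4: size 7+18+12=37, value 40+36+21=97
- sim.zip+notes.txt+code.tar: size 7+15+18=40, value 40+23+34=97
Best: 99 pts.

99 pts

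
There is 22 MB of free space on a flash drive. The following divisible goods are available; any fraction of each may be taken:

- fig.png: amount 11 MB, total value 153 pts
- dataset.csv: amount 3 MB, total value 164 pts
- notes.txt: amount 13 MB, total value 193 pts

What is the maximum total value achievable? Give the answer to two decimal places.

Take in order of value per unit:
- dataset.csv (164/3 per unit): all 3 → value 164, running total 164.00
- notes.txt (193/13 per unit): all 13 → value 193, running total 357.00
- fig.png (153/11 per unit): 6 of 11 → value 6×153/11 = 83.4545, running total 440.45
Total 440.45.

440.45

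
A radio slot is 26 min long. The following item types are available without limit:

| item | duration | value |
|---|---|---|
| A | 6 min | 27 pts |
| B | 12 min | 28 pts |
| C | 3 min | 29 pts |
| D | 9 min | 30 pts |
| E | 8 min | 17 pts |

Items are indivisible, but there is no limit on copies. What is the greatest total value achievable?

232 pts

Best value-per-unit is C at 29/3, and filling with it alone uses duration 8×3=24. No mix of the others beats 8×29 = 232.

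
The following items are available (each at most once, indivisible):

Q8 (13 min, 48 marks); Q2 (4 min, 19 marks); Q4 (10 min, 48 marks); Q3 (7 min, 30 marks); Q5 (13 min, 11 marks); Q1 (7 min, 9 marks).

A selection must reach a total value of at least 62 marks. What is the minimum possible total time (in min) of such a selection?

14

Subsets with value ≥ 62, sorted by total time:
- Q2+Q4: time 14, value 67
- Q4+Q3: time 17, value 78
Minimum time: 14 min.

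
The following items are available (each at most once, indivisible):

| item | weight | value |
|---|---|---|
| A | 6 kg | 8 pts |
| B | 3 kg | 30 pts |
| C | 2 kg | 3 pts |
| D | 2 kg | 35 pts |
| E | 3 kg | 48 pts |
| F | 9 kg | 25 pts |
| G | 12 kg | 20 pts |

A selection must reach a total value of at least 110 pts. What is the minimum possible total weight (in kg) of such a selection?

Subsets with value ≥ 110, sorted by total weight:
- B+D+E: weight 8, value 113
- B+C+D+E: weight 10, value 116
- A+B+D+E: weight 14, value 121
- A+B+C+D+E: weight 16, value 124
Minimum weight: 8 kg.

8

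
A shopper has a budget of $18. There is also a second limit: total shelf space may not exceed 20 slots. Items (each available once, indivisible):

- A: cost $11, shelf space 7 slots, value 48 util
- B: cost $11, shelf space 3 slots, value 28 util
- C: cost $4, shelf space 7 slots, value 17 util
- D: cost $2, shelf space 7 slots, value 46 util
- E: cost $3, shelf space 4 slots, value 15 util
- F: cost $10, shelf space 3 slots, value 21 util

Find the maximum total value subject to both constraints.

109 util

Feasible sets respecting both limits:
- A+D+E: cost 16, shelf space 18, value 109
- A+D: cost 13, shelf space 14, value 94
- B+C+D: cost 17, shelf space 17, value 91
Best: 109 util.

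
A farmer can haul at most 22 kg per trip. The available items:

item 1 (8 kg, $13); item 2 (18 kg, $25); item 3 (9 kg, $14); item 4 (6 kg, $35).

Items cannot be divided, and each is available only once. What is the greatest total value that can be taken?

Check high-value combinations within 22 kg:
- item 3+item 4: weight 9+6=15, value 14+35=49
- item 1+item 4: weight 8+6=14, value 13+35=48
- item 4: weight 6, value 35
- item 1+item 3: weight 8+9=17, value 13+14=27
- item 2: weight 18, value 25
Best: $49.

$49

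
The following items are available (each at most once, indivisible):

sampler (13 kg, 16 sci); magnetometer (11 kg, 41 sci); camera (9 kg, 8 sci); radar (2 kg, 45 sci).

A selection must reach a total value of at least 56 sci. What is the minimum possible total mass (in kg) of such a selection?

13

Subsets with value ≥ 56, sorted by total mass:
- magnetometer+radar: mass 13, value 86
- sampler+radar: mass 15, value 61
Minimum mass: 13 kg.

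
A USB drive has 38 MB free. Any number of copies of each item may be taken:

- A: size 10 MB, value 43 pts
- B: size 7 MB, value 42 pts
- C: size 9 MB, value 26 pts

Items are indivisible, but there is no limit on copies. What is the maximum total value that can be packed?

Best value-per-unit is B at 42/7; filling with it alone gives 5×42 = 210.
Optimal mix: 1×A + 4×B → size 38, value 211.

211 pts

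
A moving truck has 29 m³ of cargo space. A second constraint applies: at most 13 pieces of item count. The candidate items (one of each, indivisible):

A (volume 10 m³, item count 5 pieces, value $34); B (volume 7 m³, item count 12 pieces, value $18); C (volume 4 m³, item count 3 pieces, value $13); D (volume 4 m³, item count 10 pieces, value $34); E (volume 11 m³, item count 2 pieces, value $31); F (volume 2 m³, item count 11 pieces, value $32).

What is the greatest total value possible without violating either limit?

$78

Feasible sets respecting both limits:
- A+C+E: volume 25, item count 10, value 78
- A+E: volume 21, item count 7, value 65
- D+E: volume 15, item count 12, value 65
Best: $78.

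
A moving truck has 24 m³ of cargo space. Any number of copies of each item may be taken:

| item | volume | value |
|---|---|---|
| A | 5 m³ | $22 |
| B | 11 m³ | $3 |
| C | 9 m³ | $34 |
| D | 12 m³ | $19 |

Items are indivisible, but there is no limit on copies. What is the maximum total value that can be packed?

$100

Best value-per-unit is A at 22/5; filling with it alone gives 4×22 = 88.
Optimal mix: 3×A + 1×C → volume 24, value 100.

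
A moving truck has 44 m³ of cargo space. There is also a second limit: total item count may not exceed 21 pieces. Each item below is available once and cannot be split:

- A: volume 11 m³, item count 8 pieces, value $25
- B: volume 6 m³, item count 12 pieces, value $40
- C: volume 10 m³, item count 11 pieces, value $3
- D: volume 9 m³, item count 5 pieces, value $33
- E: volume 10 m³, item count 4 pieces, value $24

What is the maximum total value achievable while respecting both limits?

$97

Feasible sets respecting both limits:
- B+D+E: volume 25, item count 21, value 97
- A+D+E: volume 30, item count 17, value 82
- B+D: volume 15, item count 17, value 73
- A+B: volume 17, item count 20, value 65
Best: $97.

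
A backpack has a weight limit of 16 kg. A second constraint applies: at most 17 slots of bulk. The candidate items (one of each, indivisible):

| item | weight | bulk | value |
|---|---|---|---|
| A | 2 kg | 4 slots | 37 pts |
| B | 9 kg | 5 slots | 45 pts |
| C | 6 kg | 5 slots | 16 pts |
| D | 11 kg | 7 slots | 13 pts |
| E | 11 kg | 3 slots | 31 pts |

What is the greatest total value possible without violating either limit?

Feasible sets respecting both limits:
- A+B: weight 11, bulk 9, value 82
- A+E: weight 13, bulk 7, value 68
- B+C: weight 15, bulk 10, value 61
- A+C: weight 8, bulk 9, value 53
Best: 82 pts.

82 pts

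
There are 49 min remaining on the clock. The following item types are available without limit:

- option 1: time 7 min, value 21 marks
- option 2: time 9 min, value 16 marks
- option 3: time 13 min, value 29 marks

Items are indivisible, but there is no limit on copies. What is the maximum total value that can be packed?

Best value-per-unit is option 1 at 21/7, and filling with it alone uses time 7×7=49. No mix of the others beats 7×21 = 147.

147 marks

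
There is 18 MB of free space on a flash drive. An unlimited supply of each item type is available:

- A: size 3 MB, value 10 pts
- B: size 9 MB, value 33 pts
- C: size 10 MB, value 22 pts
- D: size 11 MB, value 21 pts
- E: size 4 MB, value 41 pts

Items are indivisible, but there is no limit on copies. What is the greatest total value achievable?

164 pts

Best value-per-unit is E at 41/4, and filling with it alone uses size 4×4=16. No mix of the others beats 4×41 = 164.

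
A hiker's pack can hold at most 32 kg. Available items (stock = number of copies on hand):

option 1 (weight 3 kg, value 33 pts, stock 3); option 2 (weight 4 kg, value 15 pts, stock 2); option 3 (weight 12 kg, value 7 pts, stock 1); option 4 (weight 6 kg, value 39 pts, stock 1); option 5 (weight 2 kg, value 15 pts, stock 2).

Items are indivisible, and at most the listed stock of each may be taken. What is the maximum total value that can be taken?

198 pts

Best selections within weight 32 and stock limits:
- 3×option 1 + 2×option 2 + 1×option 4 + 2×option 5: weight 27, value 198
- 3×option 1 + 1×option 2 + 1×option 4 + 2×option 5: weight 23, value 183
- 3×option 1 + 2×option 2 + 1×option 4 + 1×option 5: weight 25, value 183
- 3×option 1 + 1×option 3 + 1×option 4 + 2×option 5: weight 31, value 175
Best: 198 pts.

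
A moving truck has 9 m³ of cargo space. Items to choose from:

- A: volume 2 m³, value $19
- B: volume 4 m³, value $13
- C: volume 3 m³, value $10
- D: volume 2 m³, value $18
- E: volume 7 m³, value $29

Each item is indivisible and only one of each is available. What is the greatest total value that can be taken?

Check high-value combinations within 9 m³:
- A+B+D: volume 2+4+2=8, value 19+13+18=50
- A+E: volume 2+7=9, value 19+29=48
- A+C+D: volume 2+3+2=7, value 19+10+18=47
Best: $50.

$50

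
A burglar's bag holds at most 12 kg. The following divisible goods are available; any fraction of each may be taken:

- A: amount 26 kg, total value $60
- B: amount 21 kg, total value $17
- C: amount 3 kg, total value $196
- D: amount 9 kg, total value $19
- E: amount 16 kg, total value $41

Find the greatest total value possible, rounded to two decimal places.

Take in order of value per unit:
- C (196/3 per unit): all 3 → value 196, running total 196.00
- E (41/16 per unit): 9 of 16 → value 9×41/16 = 23.0625, running total 219.06
Total 219.06.

219.06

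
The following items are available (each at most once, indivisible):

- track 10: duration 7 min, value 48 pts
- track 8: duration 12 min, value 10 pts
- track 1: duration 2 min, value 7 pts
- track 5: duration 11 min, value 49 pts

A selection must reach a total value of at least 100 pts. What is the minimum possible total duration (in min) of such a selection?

20

Subsets with value ≥ 100, sorted by total duration:
- track 10+track 1+track 5: duration 20, value 104
- track 10+track 8+track 5: duration 30, value 107
Minimum duration: 20 min.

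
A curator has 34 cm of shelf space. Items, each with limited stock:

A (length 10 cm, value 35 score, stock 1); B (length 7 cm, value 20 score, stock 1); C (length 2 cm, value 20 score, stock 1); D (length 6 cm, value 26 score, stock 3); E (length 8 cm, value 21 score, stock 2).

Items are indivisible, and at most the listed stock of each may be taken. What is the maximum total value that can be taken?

Best selections within length 34 and stock limits:
- 1×A + 1×C + 3×D: length 30, value 133
- 1×A + 1×C + 2×D + 1×E: length 32, value 128
- 1×A + 1×B + 1×C + 2×D: length 31, value 127
- 1×A + 1×C + 1×D + 2×E: length 34, value 123
Best: 133 score.

133 score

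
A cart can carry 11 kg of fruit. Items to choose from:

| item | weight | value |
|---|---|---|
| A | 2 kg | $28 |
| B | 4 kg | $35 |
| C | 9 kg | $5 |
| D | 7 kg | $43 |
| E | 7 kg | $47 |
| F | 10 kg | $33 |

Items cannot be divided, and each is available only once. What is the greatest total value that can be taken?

$82

This is a 0/1 knapsack; check combinations near the capacity.
- B+E: weight 4+7=11, value 35+47=82
- B+D: weight 4+7=11, value 35+43=78
- A+E: weight 2+7=9, value 28+47=75
- A+D: weight 2+7=9, value 28+43=71
- A+B: weight 2+4=6, value 28+35=63
Best: $82.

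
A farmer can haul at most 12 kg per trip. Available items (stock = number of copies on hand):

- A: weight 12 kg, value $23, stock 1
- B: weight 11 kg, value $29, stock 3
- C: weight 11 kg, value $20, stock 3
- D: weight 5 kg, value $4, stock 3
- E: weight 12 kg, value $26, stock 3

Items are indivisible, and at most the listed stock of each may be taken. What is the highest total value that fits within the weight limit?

Best selections within weight 12 and stock limits:
- 1×B: weight 11, value 29
- 1×E: weight 12, value 26
- 1×A: weight 12, value 23
Best: $29.

$29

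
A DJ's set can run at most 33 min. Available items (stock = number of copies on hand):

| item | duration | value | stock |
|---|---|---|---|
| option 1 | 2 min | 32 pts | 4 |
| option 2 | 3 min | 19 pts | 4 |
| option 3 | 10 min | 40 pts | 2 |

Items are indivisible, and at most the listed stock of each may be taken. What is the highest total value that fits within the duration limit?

Top feasible selections:
- 4×option 1 + 4×option 2 + 1×option 3: duration 30, value 244
- 4×option 1 + 1×option 2 + 2×option 3: duration 31, value 227
- 4×option 1 + 3×option 2 + 1×option 3: duration 27, value 225
Best: 244 pts.

244 pts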